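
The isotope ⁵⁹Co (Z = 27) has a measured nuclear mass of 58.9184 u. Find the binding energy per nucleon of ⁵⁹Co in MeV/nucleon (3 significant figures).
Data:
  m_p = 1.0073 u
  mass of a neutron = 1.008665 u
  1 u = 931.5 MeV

Mass of separated nucleons = 27(1.0073) + 32(1.008665) = 27.1971 + 32.277280 = 59.474380 u
Mass defect Δm = 59.474380 − 58.9184 = 0.555980 u
Binding energy = Δm·c² = 0.555980 × 931.5 MeV/u = 517.895 MeV
BE/A = 517.895 MeV / 59 = 8.778 MeV/nucleon

8.78 MeV/nucleon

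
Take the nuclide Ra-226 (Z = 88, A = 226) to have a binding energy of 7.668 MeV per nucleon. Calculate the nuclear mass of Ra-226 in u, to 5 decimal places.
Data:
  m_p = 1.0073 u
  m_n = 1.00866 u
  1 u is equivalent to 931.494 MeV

Total binding energy = 226 × 7.668 = 1732.968 MeV
Mass defect = 1732.968 MeV / (931.494 MeV/u) = 1.8604178 u
Constituent mass = 88(1.0073) + 138(1.00866) = 227.83748 u
Nuclear mass = 227.83748 − 1.8604178 = 225.9770622 u ≈ 225.97706 u (to 5 decimal places)

225.97706 u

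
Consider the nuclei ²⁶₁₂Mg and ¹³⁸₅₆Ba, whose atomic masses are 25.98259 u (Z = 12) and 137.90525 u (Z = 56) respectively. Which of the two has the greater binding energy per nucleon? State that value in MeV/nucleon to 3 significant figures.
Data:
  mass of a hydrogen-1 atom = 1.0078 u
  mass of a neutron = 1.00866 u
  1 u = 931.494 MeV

²⁶₁₂Mg: Σm = 12(1.0078) + 14(1.00866) = 26.21484 u; Δm = 0.23225 u; E_B = 216.34 MeV; E_B/A = 8.321 MeV
¹³⁸₅₆Ba: Σm = 56(1.0078) + 82(1.00866) = 139.14692 u; Δm = 1.24167 u; E_B = 1156.6 MeV; E_B/A = 8.381 MeV
¹³⁸₅₆Ba has the higher binding energy per nucleon, so it is the more tightly bound nucleus.

¹³⁸₅₆Ba; 8.38 MeV/nucleon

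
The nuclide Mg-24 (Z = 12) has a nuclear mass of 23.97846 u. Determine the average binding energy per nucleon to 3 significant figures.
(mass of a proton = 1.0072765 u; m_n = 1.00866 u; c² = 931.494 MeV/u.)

8.26 MeV/nucleon

Total constituent mass: 12 × 1.0072765 + 12 × 1.00866 = 24.1912380 u
Mass defect Δm = 24.1912380 − 23.97846 = 0.2127780 u
Converting to energy: 0.2127780 u × 931.494 MeV/u = 198.201 MeV
BE/A = 198.201 MeV / 24 = 8.258 MeV/nucleon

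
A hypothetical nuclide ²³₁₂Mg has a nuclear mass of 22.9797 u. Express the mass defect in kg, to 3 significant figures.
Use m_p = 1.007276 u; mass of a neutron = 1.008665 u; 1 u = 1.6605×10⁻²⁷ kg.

3.37e-28 kg

With 12 protons and 11 neutrons (A = 23):
Mass of separated nucleons = 12(1.007276) + 11(1.008665) = 12.087312 + 11.095315 = 23.182627 u
Δm = 23.182627 − 22.9797 = 0.202927 u
In SI units: 0.202927 u × 1.6605×10⁻²⁷ kg/u = 3.3696e-28 kg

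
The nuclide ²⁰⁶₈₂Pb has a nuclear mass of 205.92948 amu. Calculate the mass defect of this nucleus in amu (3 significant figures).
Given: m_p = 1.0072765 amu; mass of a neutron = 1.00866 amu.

1.74 amu

Z = 82, so N = A − Z = 206 − 82 = 124.
Total constituent mass: 82 × 1.0072765 + 124 × 1.00866 = 207.6705130 amu
Mass defect Δm = 207.6705130 − 205.92948 = 1.7410330 amu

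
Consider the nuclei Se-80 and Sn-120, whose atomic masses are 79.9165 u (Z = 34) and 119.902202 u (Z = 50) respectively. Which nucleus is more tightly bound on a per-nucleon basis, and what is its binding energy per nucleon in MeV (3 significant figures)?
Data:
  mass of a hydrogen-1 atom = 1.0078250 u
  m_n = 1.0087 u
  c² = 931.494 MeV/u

Se-80: Σm = 34(1.0078250) + 46(1.0087) = 80.6662500 u; Δm = 0.7497500 u; E_B = 698.39 MeV; E_B/A = 8.730 MeV
Sn-120: Σm = 50(1.0078250) + 70(1.0087) = 121.0002500 u; Δm = 1.0980480 u; E_B = 1022.83 MeV; E_B/A = 8.524 MeV
Se-80 has the higher binding energy per nucleon, so it is the more tightly bound nucleus.

Se-80; 8.73 MeV/nucleon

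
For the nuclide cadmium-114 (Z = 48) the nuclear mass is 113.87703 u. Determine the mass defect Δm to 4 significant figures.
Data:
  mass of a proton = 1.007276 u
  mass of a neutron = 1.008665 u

Z = 48, so N = A − Z = 114 − 48 = 66.
Mass of separated nucleons = 48(1.007276) + 66(1.008665) = 48.349248 + 66.571890 = 114.921138 u
Δm = 114.921138 − 113.87703 = 1.044108 u

1.044 u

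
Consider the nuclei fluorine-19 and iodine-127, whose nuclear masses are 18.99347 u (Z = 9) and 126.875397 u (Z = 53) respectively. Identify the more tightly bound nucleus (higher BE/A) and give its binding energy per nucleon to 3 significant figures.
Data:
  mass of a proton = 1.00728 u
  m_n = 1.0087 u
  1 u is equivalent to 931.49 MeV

iodine-127; 8.47 MeV/nucleon

fluorine-19: Σm = 9(1.00728) + 10(1.0087) = 19.15252 u; Δm = 0.15905 u; E_B = 148.153 MeV; E_B/A = 7.798 MeV
iodine-127: Σm = 53(1.00728) + 74(1.0087) = 128.02964 u; Δm = 1.154243 u; E_B = 1075.2 MeV; E_B/A = 8.466 MeV
iodine-127 has the higher binding energy per nucleon, so it is the more tightly bound nucleus.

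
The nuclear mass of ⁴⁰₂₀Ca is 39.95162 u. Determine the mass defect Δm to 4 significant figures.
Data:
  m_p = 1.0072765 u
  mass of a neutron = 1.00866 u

0.3671 u

With 20 protons and 20 neutrons (A = 40):
Total constituent mass: 20 × 1.0072765 + 20 × 1.00866 = 40.3187300 u
Δm = 40.3187300 − 39.95162 = 0.3671100 u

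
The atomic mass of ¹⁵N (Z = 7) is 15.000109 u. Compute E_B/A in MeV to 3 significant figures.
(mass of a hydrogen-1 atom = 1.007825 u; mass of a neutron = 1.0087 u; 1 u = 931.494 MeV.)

With 7 protons and 8 neutrons (A = 15):
Mass of separated nucleons = 7(1.007825) + 8(1.0087) = 7.054775 + 8.0696 = 15.124375 u
Mass defect Δm = 15.124375 − 15.000109 = 0.124266 u
Converting to energy: 0.124266 u × 931.494 MeV/u = 115.753 MeV
Per nucleon: 115.753 / 15 = 7.717 MeV

7.72 MeV/nucleon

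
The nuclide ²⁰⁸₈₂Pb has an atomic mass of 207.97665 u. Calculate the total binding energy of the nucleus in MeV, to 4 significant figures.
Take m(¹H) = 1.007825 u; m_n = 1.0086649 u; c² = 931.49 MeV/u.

Σm = 82·m(¹H) + 126·m_n = 82.641650 + 127.0917774 = 209.7334274 u
The mass defect is 209.7334274 − 207.97665 = 1.7567774 u.
E_B = 1.7567774 × 931.49 = 1636.42 MeV

1636 MeV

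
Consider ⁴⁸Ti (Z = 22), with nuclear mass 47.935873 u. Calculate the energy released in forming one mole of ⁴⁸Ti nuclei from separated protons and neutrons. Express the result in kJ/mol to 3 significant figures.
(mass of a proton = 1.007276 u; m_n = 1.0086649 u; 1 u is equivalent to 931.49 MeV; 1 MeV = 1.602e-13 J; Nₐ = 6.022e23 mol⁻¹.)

With 22 protons and 26 neutrons (A = 48):
Mass of separated nucleons = 22(1.007276) + 26(1.0086649) = 22.160072 + 26.2252874 = 48.3853594 u
The mass defect is 48.3853594 − 47.935873 = 0.4494864 u.
Binding energy = Δm·c² = 0.4494864 × 931.49 MeV/u = 418.692 MeV
Per nucleus in joules: 418.692 MeV × 1.602e-13 J/MeV = 6.7074e-11 J
Per mole: 6.7074e-11 J × 6.022e23 mol⁻¹ = 4.0392e+13 J/mol

4.04e+10 kJ/mol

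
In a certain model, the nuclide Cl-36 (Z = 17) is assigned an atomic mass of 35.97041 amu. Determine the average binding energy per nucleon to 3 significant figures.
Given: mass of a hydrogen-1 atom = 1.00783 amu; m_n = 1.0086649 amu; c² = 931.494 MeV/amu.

Total constituent mass: 17 × 1.00783 + 19 × 1.0086649 = 36.2977431 amu
Δm = 36.2977431 − 35.97041 = 0.3273331 amu
E_B = 0.3273331 × 931.494 = 304.909 MeV
Dividing by A = 36 gives 8.470 MeV per nucleon.

8.47 MeV/nucleon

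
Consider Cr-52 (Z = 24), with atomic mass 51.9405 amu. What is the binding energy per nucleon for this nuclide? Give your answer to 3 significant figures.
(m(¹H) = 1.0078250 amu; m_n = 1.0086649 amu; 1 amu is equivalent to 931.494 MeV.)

8.78 MeV/nucleon

Z = 24, so N = A − Z = 52 − 24 = 28.
Σm = 24·m(¹H) + 28·m_n = 24.1878000 + 28.2426172 = 52.4304172 amu
Mass defect Δm = 52.4304172 − 51.9405 = 0.4899172 amu
E_B = 0.4899172 × 931.494 = 456.355 MeV
BE/A = 456.355 MeV / 52 = 8.776 MeV/nucleon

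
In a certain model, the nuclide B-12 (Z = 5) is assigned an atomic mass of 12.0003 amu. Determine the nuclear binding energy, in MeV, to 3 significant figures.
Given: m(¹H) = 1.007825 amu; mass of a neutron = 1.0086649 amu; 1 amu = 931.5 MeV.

92.7 MeV

With 5 protons and 7 neutrons (A = 12):
Total constituent mass: 5 × 1.007825 + 7 × 1.0086649 = 12.0997793 amu
Δm = 12.0997793 − 12.0003 = 0.0994793 amu
Converting to energy: 0.0994793 amu × 931.5 MeV/amu = 92.6650 MeV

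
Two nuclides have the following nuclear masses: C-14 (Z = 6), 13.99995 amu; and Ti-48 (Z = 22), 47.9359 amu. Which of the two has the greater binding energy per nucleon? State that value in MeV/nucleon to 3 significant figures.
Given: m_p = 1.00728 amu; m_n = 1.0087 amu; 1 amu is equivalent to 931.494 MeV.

Ti-48; 8.74 MeV/nucleon

C-14: Σm = 6(1.00728) + 8(1.0087) = 14.11328 amu; Δm = 0.11333 amu; E_B = 105.566 MeV; E_B/A = 7.540 MeV
Ti-48: Σm = 22(1.00728) + 26(1.0087) = 48.38636 amu; Δm = 0.45046 amu; E_B = 419.60 MeV; E_B/A = 8.742 MeV
Ti-48 has the higher binding energy per nucleon, so it is the more tightly bound nucleus.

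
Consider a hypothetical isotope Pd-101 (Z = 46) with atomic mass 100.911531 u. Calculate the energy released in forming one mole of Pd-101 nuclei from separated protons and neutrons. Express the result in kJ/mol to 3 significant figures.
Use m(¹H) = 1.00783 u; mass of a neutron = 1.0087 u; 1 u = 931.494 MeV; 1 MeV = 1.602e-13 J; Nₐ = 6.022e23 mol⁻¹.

Mass of separated nucleons = 46(1.00783) + 55(1.0087) = 46.36018 + 55.4785 = 101.83868 u
Mass defect Δm = 101.83868 − 100.911531 = 0.927149 u
Converting to energy: 0.927149 u × 931.494 MeV/u = 863.634 MeV
Per nucleus in joules: 863.634 MeV × 1.602e-13 J/MeV = 1.3835e-10 J
Per mole: 1.3835e-10 J × 6.022e23 mol⁻¹ = 8.3314e+13 J/mol

8.33e+10 kJ/mol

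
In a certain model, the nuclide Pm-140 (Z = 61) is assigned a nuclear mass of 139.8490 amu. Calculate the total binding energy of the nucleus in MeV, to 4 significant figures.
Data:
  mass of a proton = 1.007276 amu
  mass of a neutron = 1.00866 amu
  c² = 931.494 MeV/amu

1191 MeV

The nucleus contains 61 protons and 140 − 61 = 79 neutrons.
Total constituent mass: 61 × 1.007276 + 79 × 1.00866 = 141.127976 amu
The mass defect is 141.127976 − 139.8490 = 1.278976 amu.
E_B = 1.278976 × 931.494 = 1191.36 MeV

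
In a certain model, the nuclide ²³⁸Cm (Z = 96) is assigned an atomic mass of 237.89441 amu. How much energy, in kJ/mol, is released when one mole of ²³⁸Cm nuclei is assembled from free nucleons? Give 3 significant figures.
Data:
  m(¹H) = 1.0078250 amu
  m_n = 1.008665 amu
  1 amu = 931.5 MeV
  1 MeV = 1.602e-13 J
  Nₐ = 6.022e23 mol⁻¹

Mass of separated nucleons = 96(1.0078250) + 142(1.008665) = 96.7512000 + 143.230430 = 239.9816300 amu
Δm = 239.9816300 − 237.89441 = 2.0872200 amu
Binding energy = Δm·c² = 2.0872200 × 931.5 MeV/amu = 1944.25 MeV
Per nucleus in joules: 1944.25 MeV × 1.602e-13 J/MeV = 3.1147e-10 J
Per mole: 3.1147e-10 J × 6.022e23 mol⁻¹ = 1.8757e+14 J/mol

1.88e+11 kJ/mol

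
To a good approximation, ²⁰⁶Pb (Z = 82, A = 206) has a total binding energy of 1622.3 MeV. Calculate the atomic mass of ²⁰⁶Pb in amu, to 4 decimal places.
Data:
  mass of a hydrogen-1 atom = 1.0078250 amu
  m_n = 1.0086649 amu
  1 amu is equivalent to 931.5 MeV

205.9745 amu

Mass defect = 1622.3 MeV / (931.5 MeV/amu) = 1.741600 amu
Constituent mass = 82(1.0078250) + 124(1.0086649) = 207.7160976 amu
Atomic mass = 207.7160976 − 1.741600 = 205.9744976 amu ≈ 205.9745 amu (to 4 decimal places)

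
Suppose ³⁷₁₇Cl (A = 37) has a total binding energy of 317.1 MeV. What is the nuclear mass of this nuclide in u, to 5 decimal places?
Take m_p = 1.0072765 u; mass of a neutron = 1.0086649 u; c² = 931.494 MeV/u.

36.95658 u

Mass defect = 317.1 MeV / (931.494 MeV/u) = 0.3404209 u
Constituent mass = 17(1.0072765) + 20(1.0086649) = 37.2969985 u
Nuclear mass = 37.2969985 − 0.3404209 = 36.9565776 u ≈ 36.95658 u (to 5 decimal places)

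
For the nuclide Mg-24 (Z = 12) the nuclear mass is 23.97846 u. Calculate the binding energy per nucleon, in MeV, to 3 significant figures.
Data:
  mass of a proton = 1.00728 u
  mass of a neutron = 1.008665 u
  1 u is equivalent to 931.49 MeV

8.26 MeV/nucleon

Σm = 12·m_p + 12·m_n = 12.08736 + 12.103980 = 24.191340 u
The mass defect is 24.191340 − 23.97846 = 0.212880 u.
E_B = 0.212880 × 931.49 = 198.296 MeV
BE/A = 198.296 MeV / 24 = 8.262 MeV/nucleon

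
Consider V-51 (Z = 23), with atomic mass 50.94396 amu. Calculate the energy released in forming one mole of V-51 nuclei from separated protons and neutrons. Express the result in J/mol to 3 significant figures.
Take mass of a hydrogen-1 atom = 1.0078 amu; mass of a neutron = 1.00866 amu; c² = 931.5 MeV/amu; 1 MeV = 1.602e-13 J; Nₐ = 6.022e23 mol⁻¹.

Mass of separated nucleons = 23(1.0078) + 28(1.00866) = 23.1794 + 28.24248 = 51.42188 amu
Mass defect Δm = 51.42188 − 50.94396 = 0.47792 amu
E_B = 0.47792 × 931.5 = 445.182 MeV
Per nucleus in joules: 445.182 MeV × 1.602e-13 J/MeV = 7.1318e-11 J
Per mole: 7.1318e-11 J × 6.022e23 mol⁻¹ = 4.2948e+13 J/mol

4.29e+13 J/mol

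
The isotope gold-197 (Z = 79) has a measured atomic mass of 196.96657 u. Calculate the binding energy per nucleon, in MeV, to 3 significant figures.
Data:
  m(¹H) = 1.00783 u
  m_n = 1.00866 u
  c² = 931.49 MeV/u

The nucleus contains 79 protons and 197 − 79 = 118 neutrons.
Σm = 79·m(¹H) + 118·m_n = 79.61857 + 119.02188 = 198.64045 u
Mass defect Δm = 198.64045 − 196.96657 = 1.67388 u
Binding energy = Δm·c² = 1.67388 × 931.49 MeV/u = 1559.20 MeV
Dividing by A = 197 gives 7.9147 MeV per nucleon.

7.91 MeV/nucleon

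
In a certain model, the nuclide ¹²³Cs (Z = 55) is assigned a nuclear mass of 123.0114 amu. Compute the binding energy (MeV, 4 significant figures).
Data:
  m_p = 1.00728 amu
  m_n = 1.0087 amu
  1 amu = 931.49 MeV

Σm = 55·m_p + 68·m_n = 55.40040 + 68.5916 = 123.99200 amu
The mass defect is 123.99200 − 123.0114 = 0.98060 amu.
Binding energy = Δm·c² = 0.98060 × 931.49 MeV/amu = 913.419 MeV

913.4 MeV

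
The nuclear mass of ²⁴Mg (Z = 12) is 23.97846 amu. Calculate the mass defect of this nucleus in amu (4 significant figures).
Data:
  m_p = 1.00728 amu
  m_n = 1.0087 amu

0.2133 amu

Z = 12, so N = A − Z = 24 − 12 = 12.
Total constituent mass: 12 × 1.00728 + 12 × 1.0087 = 24.19176 amu
Mass defect Δm = 24.19176 − 23.97846 = 0.21330 amu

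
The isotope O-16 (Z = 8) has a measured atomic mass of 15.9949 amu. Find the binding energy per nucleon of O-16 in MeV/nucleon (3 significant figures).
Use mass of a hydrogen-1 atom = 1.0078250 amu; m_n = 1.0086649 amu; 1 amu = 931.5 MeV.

7.98 MeV/nucleon

Z = 8, so N = A − Z = 16 − 8 = 8.
Total constituent mass: 8 × 1.0078250 + 8 × 1.0086649 = 16.1319192 amu
The mass defect is 16.1319192 − 15.9949 = 0.1370192 amu.
Binding energy = Δm·c² = 0.1370192 × 931.5 MeV/amu = 127.633 MeV
BE/A = 127.633 MeV / 16 = 7.977 MeV/nucleon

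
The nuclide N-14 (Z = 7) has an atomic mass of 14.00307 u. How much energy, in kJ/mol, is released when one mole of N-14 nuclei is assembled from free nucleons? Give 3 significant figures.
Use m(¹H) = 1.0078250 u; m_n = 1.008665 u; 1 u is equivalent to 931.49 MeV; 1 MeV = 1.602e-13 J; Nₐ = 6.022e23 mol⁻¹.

With 7 protons and 7 neutrons (A = 14):
Mass of separated nucleons = 7(1.0078250) + 7(1.008665) = 7.0547750 + 7.060655 = 14.1154300 u
The mass defect is 14.1154300 − 14.00307 = 0.1123600 u.
E_B = 0.1123600 × 931.49 = 104.662 MeV
Per nucleus in joules: 104.662 MeV × 1.602e-13 J/MeV = 1.6767e-11 J
Per mole: 1.6767e-11 J × 6.022e23 mol⁻¹ = 1.0097e+13 J/mol

1.01e+10 kJ/mol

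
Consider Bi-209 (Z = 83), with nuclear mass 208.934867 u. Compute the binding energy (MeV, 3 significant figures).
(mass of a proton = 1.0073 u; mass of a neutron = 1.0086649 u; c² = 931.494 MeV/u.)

With 83 protons and 126 neutrons (A = 209):
Mass of separated nucleons = 83(1.0073) + 126(1.0086649) = 83.6059 + 127.0917774 = 210.6976774 u
Δm = 210.6976774 − 208.934867 = 1.7628104 u
Binding energy = Δm·c² = 1.7628104 × 931.494 MeV/u = 1642.05 MeV

1640 MeV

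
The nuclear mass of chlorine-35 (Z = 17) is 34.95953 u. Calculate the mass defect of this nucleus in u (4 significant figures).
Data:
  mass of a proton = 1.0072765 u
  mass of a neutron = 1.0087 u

Σm = 17·m_p + 18·m_n = 17.1237005 + 18.1566 = 35.2803005 u
Δm = 35.2803005 − 34.95953 = 0.3207705 u

0.3208 u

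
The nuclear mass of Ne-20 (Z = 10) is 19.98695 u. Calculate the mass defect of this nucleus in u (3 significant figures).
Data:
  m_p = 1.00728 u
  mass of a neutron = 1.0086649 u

The nucleus contains 10 protons and 20 − 10 = 10 neutrons.
Total constituent mass: 10 × 1.00728 + 10 × 1.0086649 = 20.1594490 u
The mass defect is 20.1594490 − 19.98695 = 0.1724990 u.

0.172 u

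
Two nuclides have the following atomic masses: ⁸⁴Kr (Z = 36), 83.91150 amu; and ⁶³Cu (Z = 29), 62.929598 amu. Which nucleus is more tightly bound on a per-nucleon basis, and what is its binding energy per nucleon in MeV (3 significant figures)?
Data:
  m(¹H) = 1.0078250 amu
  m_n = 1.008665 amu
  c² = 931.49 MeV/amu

⁸⁴Kr: Σm = 36(1.0078250) + 48(1.008665) = 84.6976200 amu; Δm = 0.7861200 amu; E_B = 732.26 MeV; E_B/A = 8.717 MeV
⁶³Cu: Σm = 29(1.0078250) + 34(1.008665) = 63.5215350 amu; Δm = 0.5919370 amu; E_B = 551.38 MeV; E_B/A = 8.752 MeV
⁶³Cu has the higher binding energy per nucleon, so it is the more tightly bound nucleus.

⁶³Cu; 8.75 MeV/nucleon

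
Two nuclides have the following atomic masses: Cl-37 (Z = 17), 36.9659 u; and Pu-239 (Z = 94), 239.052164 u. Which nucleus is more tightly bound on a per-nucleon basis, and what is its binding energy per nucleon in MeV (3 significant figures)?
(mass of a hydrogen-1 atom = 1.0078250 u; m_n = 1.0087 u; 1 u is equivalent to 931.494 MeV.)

Cl-37; 8.59 MeV/nucleon

Cl-37: Σm = 17(1.0078250) + 20(1.0087) = 37.3070250 u; Δm = 0.3411250 u; E_B = 317.76 MeV; E_B/A = 8.588 MeV
Pu-239: Σm = 94(1.0078250) + 145(1.0087) = 240.9970500 u; Δm = 1.9448860 u; E_B = 1811.6 MeV; E_B/A = 7.580 MeV
Cl-37 has the higher binding energy per nucleon, so it is the more tightly bound nucleus.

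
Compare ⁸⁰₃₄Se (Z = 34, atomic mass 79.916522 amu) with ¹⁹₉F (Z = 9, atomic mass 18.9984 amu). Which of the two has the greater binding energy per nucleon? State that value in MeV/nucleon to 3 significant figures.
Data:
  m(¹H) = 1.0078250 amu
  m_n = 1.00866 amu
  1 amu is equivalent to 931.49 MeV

⁸⁰₃₄Se: Σm = 34(1.0078250) + 46(1.00866) = 80.6644100 amu; Δm = 0.7478880 amu; E_B = 696.65 MeV; E_B/A = 8.708 MeV
¹⁹₉F: Σm = 9(1.0078250) + 10(1.00866) = 19.1570250 amu; Δm = 0.1586250 amu; E_B = 147.76 MeV; E_B/A = 7.777 MeV
⁸⁰₃₄Se has the higher binding energy per nucleon, so it is the more tightly bound nucleus.

⁸⁰₃₄Se; 8.71 MeV/nucleon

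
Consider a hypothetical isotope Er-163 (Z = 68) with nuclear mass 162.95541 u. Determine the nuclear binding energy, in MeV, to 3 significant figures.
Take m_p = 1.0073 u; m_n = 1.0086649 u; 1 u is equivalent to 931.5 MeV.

Total constituent mass: 68 × 1.0073 + 95 × 1.0086649 = 164.3195655 u
Δm = 164.3195655 − 162.95541 = 1.3641555 u
Converting to energy: 1.3641555 u × 931.5 MeV/u = 1270.71 MeV

1270 MeV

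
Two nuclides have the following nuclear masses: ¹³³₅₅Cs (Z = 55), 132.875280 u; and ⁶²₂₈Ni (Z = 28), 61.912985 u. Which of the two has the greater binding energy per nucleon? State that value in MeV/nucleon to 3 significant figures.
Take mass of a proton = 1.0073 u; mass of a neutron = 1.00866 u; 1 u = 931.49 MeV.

⁶²₂₈Ni; 8.80 MeV/nucleon

¹³³₅₅Cs: Σm = 55(1.0073) + 78(1.00866) = 134.07698 u; Δm = 1.201700 u; E_B = 1119.37 MeV; E_B/A = 8.416 MeV
⁶²₂₈Ni: Σm = 28(1.0073) + 34(1.00866) = 62.49884 u; Δm = 0.585855 u; E_B = 545.72 MeV; E_B/A = 8.802 MeV
⁶²₂₈Ni has the higher binding energy per nucleon, so it is the more tightly bound nucleus.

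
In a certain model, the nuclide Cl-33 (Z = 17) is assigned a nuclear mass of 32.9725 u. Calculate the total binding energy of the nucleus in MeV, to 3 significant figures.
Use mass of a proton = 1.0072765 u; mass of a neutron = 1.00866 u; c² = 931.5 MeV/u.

270 MeV

Σm = 17·m_p + 16·m_n = 17.1237005 + 16.13856 = 33.2622605 u
The mass defect is 33.2622605 − 32.9725 = 0.2897605 u.
E_B = 0.2897605 × 931.5 = 269.912 MeV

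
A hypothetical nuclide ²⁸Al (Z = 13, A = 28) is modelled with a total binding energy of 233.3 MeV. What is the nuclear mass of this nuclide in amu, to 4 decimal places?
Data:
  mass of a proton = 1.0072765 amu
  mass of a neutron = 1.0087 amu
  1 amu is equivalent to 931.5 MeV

Mass defect = 233.3 MeV / (931.5 MeV/amu) = 0.250456 amu
Constituent mass = 13(1.0072765) + 15(1.0087) = 28.2250945 amu
Nuclear mass = 28.2250945 − 0.250456 = 27.9746385 amu ≈ 27.9746 amu (to 4 decimal places)

27.9746 amu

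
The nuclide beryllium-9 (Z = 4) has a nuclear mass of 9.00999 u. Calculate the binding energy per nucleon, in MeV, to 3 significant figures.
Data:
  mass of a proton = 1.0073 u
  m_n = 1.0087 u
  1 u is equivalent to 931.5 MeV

With 4 protons and 5 neutrons (A = 9):
Mass of separated nucleons = 4(1.0073) + 5(1.0087) = 4.0292 + 5.0435 = 9.0727 u
Δm = 9.0727 − 9.00999 = 0.06271 u
Binding energy = Δm·c² = 0.06271 × 931.5 MeV/u = 58.4144 MeV
Dividing by A = 9 gives 6.490 MeV per nucleon.

6.49 MeV/nucleon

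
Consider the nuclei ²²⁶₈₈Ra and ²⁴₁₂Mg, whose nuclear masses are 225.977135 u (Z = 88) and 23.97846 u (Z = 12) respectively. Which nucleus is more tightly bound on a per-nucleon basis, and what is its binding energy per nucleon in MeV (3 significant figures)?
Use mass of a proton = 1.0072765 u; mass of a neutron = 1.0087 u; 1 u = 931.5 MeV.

²²⁶₈₈Ra: Σm = 88(1.0072765) + 138(1.0087) = 227.8409320 u; Δm = 1.8637970 u; E_B = 1736.1 MeV; E_B/A = 7.682 MeV
²⁴₁₂Mg: Σm = 12(1.0072765) + 12(1.0087) = 24.1917180 u; Δm = 0.2132580 u; E_B = 198.65 MeV; E_B/A = 8.277 MeV
²⁴₁₂Mg has the higher binding energy per nucleon, so it is the more tightly bound nucleus.

²⁴₁₂Mg; 8.28 MeV/nucleon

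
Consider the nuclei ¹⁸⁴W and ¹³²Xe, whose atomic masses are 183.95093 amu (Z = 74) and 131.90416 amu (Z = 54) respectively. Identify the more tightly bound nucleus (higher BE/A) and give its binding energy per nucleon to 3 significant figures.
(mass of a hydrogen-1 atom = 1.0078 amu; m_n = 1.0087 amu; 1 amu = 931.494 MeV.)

¹⁸⁴W: Σm = 74(1.0078) + 110(1.0087) = 185.5342 amu; Δm = 1.58327 amu; E_B = 1474.8 MeV; E_B/A = 8.015 MeV
¹³²Xe: Σm = 54(1.0078) + 78(1.0087) = 133.0998 amu; Δm = 1.19564 amu; E_B = 1113.7 MeV; E_B/A = 8.437 MeV
¹³²Xe has the higher binding energy per nucleon, so it is the more tightly bound nucleus.

¹³²Xe; 8.44 MeV/nucleon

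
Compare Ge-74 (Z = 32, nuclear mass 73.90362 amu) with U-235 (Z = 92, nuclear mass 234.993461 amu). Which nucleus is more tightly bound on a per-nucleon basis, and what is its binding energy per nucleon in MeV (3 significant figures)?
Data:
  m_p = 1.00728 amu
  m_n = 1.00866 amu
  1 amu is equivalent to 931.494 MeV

Ge-74; 8.72 MeV/nucleon

Ge-74: Σm = 32(1.00728) + 42(1.00866) = 74.59668 amu; Δm = 0.69306 amu; E_B = 645.58 MeV; E_B/A = 8.724 MeV
U-235: Σm = 92(1.00728) + 143(1.00866) = 236.90814 amu; Δm = 1.914679 amu; E_B = 1783.5 MeV; E_B/A = 7.589 MeV
Ge-74 has the higher binding energy per nucleon, so it is the more tightly bound nucleus.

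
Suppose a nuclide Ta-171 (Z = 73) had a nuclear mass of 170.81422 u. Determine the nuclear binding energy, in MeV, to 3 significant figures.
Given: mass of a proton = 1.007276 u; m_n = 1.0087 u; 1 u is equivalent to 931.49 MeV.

Z = 73, so N = A − Z = 171 − 73 = 98.
Mass of separated nucleons = 73(1.007276) + 98(1.0087) = 73.531148 + 98.8526 = 172.383748 u
Δm = 172.383748 − 170.81422 = 1.569528 u
Converting to energy: 1.569528 u × 931.49 MeV/u = 1462.00 MeV

1460 MeV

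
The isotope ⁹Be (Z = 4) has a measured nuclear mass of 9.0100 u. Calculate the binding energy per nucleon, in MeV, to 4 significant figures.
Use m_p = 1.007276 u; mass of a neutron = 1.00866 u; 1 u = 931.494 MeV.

Z = 4, so N = A − Z = 9 − 4 = 5.
Total constituent mass: 4 × 1.007276 + 5 × 1.00866 = 9.072404 u
Δm = 9.072404 − 9.0100 = 0.062404 u
Converting to energy: 0.062404 u × 931.494 MeV/u = 58.1290 MeV
Dividing by A = 9 gives 6.459 MeV per nucleon.

6.459 MeV/nucleon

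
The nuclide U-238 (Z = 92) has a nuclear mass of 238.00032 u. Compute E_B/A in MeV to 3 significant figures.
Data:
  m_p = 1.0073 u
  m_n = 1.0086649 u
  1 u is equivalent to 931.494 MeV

Z = 92, so N = A − Z = 238 − 92 = 146.
Total constituent mass: 92 × 1.0073 + 146 × 1.0086649 = 239.9366754 u
The mass defect is 239.9366754 − 238.00032 = 1.9363554 u.
Converting to energy: 1.9363554 u × 931.494 MeV/u = 1803.70 MeV
Per nucleon: 1803.70 / 238 = 7.579 MeV

7.58 MeV/nucleon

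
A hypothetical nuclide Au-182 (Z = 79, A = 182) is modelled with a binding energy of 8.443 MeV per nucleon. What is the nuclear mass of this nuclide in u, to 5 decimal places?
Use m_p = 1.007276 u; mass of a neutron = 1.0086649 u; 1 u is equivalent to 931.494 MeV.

Total binding energy = 182 × 8.443 = 1536.626 MeV
Mass defect = 1536.626 MeV / (931.494 MeV/u) = 1.6496360 u
Constituent mass = 79(1.007276) + 103(1.0086649) = 183.4672887 u
Nuclear mass = 183.4672887 − 1.6496360 = 181.8176527 u ≈ 181.81765 u (to 5 decimal places)

181.81765 u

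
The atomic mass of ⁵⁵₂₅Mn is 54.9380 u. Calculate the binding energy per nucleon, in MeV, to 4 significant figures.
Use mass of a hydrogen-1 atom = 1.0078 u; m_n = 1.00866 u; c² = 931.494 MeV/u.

8.753 MeV/nucleon

Mass of separated nucleons = 25(1.0078) + 30(1.00866) = 25.1950 + 30.25980 = 55.45480 u
Δm = 55.45480 − 54.9380 = 0.51680 u
Binding energy = Δm·c² = 0.51680 × 931.494 MeV/u = 481.396 MeV
Dividing by A = 55 gives 8.753 MeV per nucleon.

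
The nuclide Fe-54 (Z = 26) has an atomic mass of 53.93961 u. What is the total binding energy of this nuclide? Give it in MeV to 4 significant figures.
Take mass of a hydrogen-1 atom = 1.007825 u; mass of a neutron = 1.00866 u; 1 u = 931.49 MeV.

Z = 26, so N = A − Z = 54 − 26 = 28.
Σm = 26·m(¹H) + 28·m_n = 26.203450 + 28.24248 = 54.445930 u
The mass defect is 54.445930 − 53.93961 = 0.506320 u.
E_B = 0.506320 × 931.49 = 471.632 MeV

471.6 MeV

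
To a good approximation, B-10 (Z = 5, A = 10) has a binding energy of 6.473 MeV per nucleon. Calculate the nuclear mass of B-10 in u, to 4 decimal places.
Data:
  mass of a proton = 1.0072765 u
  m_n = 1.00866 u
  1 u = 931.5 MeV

10.0102 u

Total binding energy = 10 × 6.473 = 64.730 MeV
Mass defect = 64.730 MeV / (931.5 MeV/u) = 0.069490 u
Constituent mass = 5(1.0072765) + 5(1.00866) = 10.0796825 u
Nuclear mass = 10.0796825 − 0.069490 = 10.0101925 u ≈ 10.0102 u (to 4 decimal places)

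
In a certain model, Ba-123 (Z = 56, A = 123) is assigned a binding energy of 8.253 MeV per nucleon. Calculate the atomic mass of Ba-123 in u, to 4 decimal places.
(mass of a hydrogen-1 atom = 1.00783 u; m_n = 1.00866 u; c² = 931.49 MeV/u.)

Total binding energy = 123 × 8.253 = 1015.119 MeV
Mass defect = 1015.119 MeV / (931.49 MeV/u) = 1.089780 u
Constituent mass = 56(1.00783) + 67(1.00866) = 124.01870 u
Atomic mass = 124.01870 − 1.089780 = 122.928920 u ≈ 122.9289 u (to 4 decimal places)

122.9289 u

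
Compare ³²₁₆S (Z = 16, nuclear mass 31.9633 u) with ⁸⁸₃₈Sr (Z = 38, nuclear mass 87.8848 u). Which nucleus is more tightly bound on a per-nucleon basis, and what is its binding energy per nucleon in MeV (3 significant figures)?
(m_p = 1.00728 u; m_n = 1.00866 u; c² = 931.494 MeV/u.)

³²₁₆S: Σm = 16(1.00728) + 16(1.00866) = 32.25504 u; Δm = 0.29174 u; E_B = 271.75 MeV; E_B/A = 8.492 MeV
⁸⁸₃₈Sr: Σm = 38(1.00728) + 50(1.00866) = 88.70964 u; Δm = 0.82484 u; E_B = 768.33 MeV; E_B/A = 8.731 MeV
⁸⁸₃₈Sr has the higher binding energy per nucleon, so it is the more tightly bound nucleus.

⁸⁸₃₈Sr; 8.73 MeV/nucleon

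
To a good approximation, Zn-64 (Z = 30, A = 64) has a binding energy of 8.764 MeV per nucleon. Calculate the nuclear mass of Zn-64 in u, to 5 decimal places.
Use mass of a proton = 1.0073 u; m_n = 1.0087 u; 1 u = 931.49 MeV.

Total binding energy = 64 × 8.764 = 560.896 MeV
Mass defect = 560.896 MeV / (931.49 MeV/u) = 0.6021492 u
Constituent mass = 30(1.0073) + 34(1.0087) = 64.5148 u
Nuclear mass = 64.5148 − 0.6021492 = 63.9126508 u ≈ 63.91265 u (to 5 decimal places)

63.91265 u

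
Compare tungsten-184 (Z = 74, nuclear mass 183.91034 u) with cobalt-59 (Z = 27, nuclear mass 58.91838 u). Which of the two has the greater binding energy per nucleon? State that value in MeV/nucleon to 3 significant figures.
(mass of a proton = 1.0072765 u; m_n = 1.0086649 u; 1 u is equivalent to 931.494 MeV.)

cobalt-59; 8.77 MeV/nucleon

tungsten-184: Σm = 74(1.0072765) + 110(1.0086649) = 185.4916000 u; Δm = 1.5812600 u; E_B = 1472.9 MeV; E_B/A = 8.005 MeV
cobalt-59: Σm = 27(1.0072765) + 32(1.0086649) = 59.4737423 u; Δm = 0.5553623 u; E_B = 517.32 MeV; E_B/A = 8.768 MeV
cobalt-59 has the higher binding energy per nucleon, so it is the more tightly bound nucleus.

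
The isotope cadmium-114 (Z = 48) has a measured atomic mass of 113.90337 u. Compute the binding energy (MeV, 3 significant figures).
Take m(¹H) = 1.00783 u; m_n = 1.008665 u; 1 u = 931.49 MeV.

Σm = 48·m(¹H) + 66·m_n = 48.37584 + 66.571890 = 114.947730 u
Δm = 114.947730 − 113.90337 = 1.044360 u
Converting to energy: 1.044360 u × 931.49 MeV/u = 972.811 MeV

973 MeV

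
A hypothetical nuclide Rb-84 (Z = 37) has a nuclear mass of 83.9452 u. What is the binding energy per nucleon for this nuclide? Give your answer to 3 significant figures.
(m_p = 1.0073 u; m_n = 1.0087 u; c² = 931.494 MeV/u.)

Σm = 37·m_p + 47·m_n = 37.2701 + 47.4089 = 84.6790 u
The mass defect is 84.6790 − 83.9452 = 0.7338 u.
E_B = 0.7338 × 931.494 = 683.530 MeV
BE/A = 683.530 MeV / 84 = 8.137 MeV/nucleon

8.14 MeV/nucleon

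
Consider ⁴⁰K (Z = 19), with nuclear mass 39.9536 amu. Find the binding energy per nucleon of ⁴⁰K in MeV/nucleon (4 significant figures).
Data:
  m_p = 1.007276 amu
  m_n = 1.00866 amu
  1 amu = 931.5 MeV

8.535 MeV/nucleon

With 19 protons and 21 neutrons (A = 40):
Mass of separated nucleons = 19(1.007276) + 21(1.00866) = 19.138244 + 21.18186 = 40.320104 amu
Mass defect Δm = 40.320104 − 39.9536 = 0.366504 amu
Converting to energy: 0.366504 amu × 931.5 MeV/amu = 341.398 MeV
Per nucleon: 341.398 / 40 = 8.535 MeV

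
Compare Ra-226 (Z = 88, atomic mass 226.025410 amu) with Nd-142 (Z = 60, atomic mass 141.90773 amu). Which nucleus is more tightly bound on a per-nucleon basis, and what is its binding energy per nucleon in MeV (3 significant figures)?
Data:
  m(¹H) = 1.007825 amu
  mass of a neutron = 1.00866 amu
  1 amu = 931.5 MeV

Ra-226: Σm = 88(1.007825) + 138(1.00866) = 227.883680 amu; Δm = 1.858270 amu; E_B = 1731.0 MeV; E_B/A = 7.659 MeV
Nd-142: Σm = 60(1.007825) + 82(1.00866) = 143.179620 amu; Δm = 1.271890 amu; E_B = 1184.77 MeV; E_B/A = 8.343 MeV
Nd-142 has the higher binding energy per nucleon, so it is the more tightly bound nucleus.

Nd-142; 8.34 MeV/nucleon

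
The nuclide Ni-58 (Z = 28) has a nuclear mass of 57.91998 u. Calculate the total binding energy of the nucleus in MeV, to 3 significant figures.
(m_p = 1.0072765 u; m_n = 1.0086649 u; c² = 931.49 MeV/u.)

Total constituent mass: 28 × 1.0072765 + 30 × 1.0086649 = 58.4636890 u
The mass defect is 58.4636890 − 57.91998 = 0.5437090 u.
Binding energy = Δm·c² = 0.5437090 × 931.49 MeV/u = 506.459 MeV

506 MeV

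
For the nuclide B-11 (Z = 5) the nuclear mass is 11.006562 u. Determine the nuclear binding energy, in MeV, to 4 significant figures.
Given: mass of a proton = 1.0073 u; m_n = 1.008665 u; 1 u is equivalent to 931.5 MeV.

76.32 MeV

The nucleus contains 5 protons and 11 − 5 = 6 neutrons.
Mass of separated nucleons = 5(1.0073) + 6(1.008665) = 5.0365 + 6.051990 = 11.088490 u
The mass defect is 11.088490 − 11.006562 = 0.081928 u.
Converting to energy: 0.081928 u × 931.5 MeV/u = 76.3159 MeV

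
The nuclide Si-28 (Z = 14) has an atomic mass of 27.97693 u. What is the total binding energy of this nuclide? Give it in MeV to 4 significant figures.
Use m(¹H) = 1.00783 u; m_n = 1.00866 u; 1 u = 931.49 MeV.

Mass of separated nucleons = 14(1.00783) + 14(1.00866) = 14.10962 + 14.12124 = 28.23086 u
Mass defect Δm = 28.23086 − 27.97693 = 0.25393 u
Converting to energy: 0.25393 u × 931.49 MeV/u = 236.533 MeV

236.5 MeV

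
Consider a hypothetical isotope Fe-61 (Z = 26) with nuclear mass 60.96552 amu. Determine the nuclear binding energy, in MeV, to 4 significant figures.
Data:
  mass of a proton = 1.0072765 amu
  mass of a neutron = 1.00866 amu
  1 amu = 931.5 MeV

With 26 protons and 35 neutrons (A = 61):
Mass of separated nucleons = 26(1.0072765) + 35(1.00866) = 26.1891890 + 35.30310 = 61.4922890 amu
Mass defect Δm = 61.4922890 − 60.96552 = 0.5267690 amu
Binding energy = Δm·c² = 0.5267690 × 931.5 MeV/amu = 490.685 MeV

490.7 MeV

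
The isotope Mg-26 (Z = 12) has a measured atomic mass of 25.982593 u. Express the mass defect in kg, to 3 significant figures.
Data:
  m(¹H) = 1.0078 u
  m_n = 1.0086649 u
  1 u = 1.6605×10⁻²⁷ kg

3.86e-28 kg

Z = 12, so N = A − Z = 26 − 12 = 14.
Total constituent mass: 12 × 1.0078 + 14 × 1.0086649 = 26.2149086 u
Δm = 26.2149086 − 25.982593 = 0.2323156 u
In SI units: 0.2323156 u × 1.6605×10⁻²⁷ kg/u = 3.8576e-28 kg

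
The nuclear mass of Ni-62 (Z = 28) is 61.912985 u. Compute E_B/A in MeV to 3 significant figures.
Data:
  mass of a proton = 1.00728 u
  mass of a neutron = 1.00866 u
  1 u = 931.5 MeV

8.79 MeV/nucleon

Total constituent mass: 28 × 1.00728 + 34 × 1.00866 = 62.49828 u
The mass defect is 62.49828 − 61.912985 = 0.585295 u.
Binding energy = Δm·c² = 0.585295 × 931.5 MeV/u = 545.202 MeV
Dividing by A = 62 gives 8.794 MeV per nucleon.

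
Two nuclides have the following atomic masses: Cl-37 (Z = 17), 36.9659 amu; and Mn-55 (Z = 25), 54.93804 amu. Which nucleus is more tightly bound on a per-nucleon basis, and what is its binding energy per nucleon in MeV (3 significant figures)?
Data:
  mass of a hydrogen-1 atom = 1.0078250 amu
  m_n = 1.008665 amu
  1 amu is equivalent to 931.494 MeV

Mn-55; 8.77 MeV/nucleon

Cl-37: Σm = 17(1.0078250) + 20(1.008665) = 37.3063250 amu; Δm = 0.3404250 amu; E_B = 317.10 MeV; E_B/A = 8.570 MeV
Mn-55: Σm = 25(1.0078250) + 30(1.008665) = 55.4555750 amu; Δm = 0.5175350 amu; E_B = 482.08 MeV; E_B/A = 8.765 MeV
Mn-55 has the higher binding energy per nucleon, so it is the more tightly bound nucleus.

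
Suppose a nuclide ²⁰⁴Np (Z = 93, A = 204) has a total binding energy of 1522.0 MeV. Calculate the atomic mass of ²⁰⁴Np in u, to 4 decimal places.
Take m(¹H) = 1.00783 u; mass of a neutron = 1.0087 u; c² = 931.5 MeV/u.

Mass defect = 1522.0 MeV / (931.5 MeV/u) = 1.633924 u
Constituent mass = 93(1.00783) + 111(1.0087) = 205.69389 u
Atomic mass = 205.69389 − 1.633924 = 204.059966 u ≈ 204.0600 u (to 4 decimal places)

204.0600 u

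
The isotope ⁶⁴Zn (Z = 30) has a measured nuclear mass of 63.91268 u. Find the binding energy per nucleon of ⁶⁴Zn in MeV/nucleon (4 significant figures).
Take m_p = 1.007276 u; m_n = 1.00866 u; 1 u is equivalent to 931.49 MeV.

8.733 MeV/nucleon

Z = 30, so N = A − Z = 64 − 30 = 34.
Mass of separated nucleons = 30(1.007276) + 34(1.00866) = 30.218280 + 34.29444 = 64.512720 u
The mass defect is 64.512720 − 63.91268 = 0.600040 u.
E_B = 0.600040 × 931.49 = 558.931 MeV
BE/A = 558.931 MeV / 64 = 8.733 MeV/nucleon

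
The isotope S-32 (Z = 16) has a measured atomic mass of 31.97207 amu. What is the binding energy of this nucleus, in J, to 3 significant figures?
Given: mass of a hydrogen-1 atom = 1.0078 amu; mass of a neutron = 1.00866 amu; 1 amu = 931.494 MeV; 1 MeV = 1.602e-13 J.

Z = 16, so N = A − Z = 32 − 16 = 16.
Σm = 16·m(¹H) + 16·m_n = 16.1248 + 16.13856 = 32.26336 amu
Δm = 32.26336 − 31.97207 = 0.29129 amu
Binding energy = Δm·c² = 0.29129 × 931.494 MeV/amu = 271.335 MeV
In joules: 271.335 MeV × 1.602e-13 J/MeV = 4.3468e-11 J

4.35e-11 J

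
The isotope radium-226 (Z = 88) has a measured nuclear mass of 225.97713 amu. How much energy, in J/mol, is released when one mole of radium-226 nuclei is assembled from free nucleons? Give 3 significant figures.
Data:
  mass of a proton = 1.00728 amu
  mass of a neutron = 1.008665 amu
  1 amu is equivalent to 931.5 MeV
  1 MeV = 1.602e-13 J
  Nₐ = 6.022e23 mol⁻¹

1.67e+14 J/mol

Σm = 88·m_p + 138·m_n = 88.64064 + 139.195770 = 227.836410 amu
The mass defect is 227.836410 − 225.97713 = 1.859280 amu.
E_B = 1.859280 × 931.5 = 1731.92 MeV
Per nucleus in joules: 1731.92 MeV × 1.602e-13 J/MeV = 2.7745e-10 J
Per mole: 2.7745e-10 J × 6.022e23 mol⁻¹ = 1.6708e+14 J/mol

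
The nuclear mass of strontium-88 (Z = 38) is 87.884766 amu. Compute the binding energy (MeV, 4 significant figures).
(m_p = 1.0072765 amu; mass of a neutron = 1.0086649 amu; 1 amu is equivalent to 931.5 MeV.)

Total constituent mass: 38 × 1.0072765 + 50 × 1.0086649 = 88.7097520 amu
Mass defect Δm = 88.7097520 − 87.884766 = 0.8249860 amu
Converting to energy: 0.8249860 amu × 931.5 MeV/amu = 768.474 MeV

768.5 MeV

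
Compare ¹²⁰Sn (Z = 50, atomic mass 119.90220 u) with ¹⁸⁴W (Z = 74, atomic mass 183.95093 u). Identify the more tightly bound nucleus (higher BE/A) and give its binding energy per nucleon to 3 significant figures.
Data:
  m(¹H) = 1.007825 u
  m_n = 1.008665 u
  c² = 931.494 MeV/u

¹²⁰Sn: Σm = 50(1.007825) + 70(1.008665) = 120.997800 u; Δm = 1.095600 u; E_B = 1020.54 MeV; E_B/A = 8.5045 MeV
¹⁸⁴W: Σm = 74(1.007825) + 110(1.008665) = 185.532200 u; Δm = 1.581270 u; E_B = 1472.9 MeV; E_B/A = 8.005 MeV
¹²⁰Sn has the higher binding energy per nucleon, so it is the more tightly bound nucleus.

¹²⁰Sn; 8.50 MeV/nucleon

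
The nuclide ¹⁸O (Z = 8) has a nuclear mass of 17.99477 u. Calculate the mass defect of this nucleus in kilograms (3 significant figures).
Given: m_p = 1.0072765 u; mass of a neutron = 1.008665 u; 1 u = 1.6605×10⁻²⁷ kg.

2.49e-28 kg

The nucleus contains 8 protons and 18 − 8 = 10 neutrons.
Mass of separated nucleons = 8(1.0072765) + 10(1.008665) = 8.0582120 + 10.086650 = 18.1448620 u
The mass defect is 18.1448620 − 17.99477 = 0.1500920 u.
In SI units: 0.1500920 u × 1.6605×10⁻²⁷ kg/u = 2.4923e-28 kg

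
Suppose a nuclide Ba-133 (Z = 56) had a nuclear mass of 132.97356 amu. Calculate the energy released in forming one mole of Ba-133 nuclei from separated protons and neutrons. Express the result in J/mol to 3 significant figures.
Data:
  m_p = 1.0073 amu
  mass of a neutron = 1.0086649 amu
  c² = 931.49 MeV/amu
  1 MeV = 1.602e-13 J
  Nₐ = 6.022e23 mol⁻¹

9.91e+13 J/mol

With 56 protons and 77 neutrons (A = 133):
Total constituent mass: 56 × 1.0073 + 77 × 1.0086649 = 134.0759973 amu
Mass defect Δm = 134.0759973 − 132.97356 = 1.1024373 amu
Binding energy = Δm·c² = 1.1024373 × 931.49 MeV/amu = 1026.91 MeV
Per nucleus in joules: 1026.91 MeV × 1.602e-13 J/MeV = 1.6451e-10 J
Per mole: 1.6451e-10 J × 6.022e23 mol⁻¹ = 9.9068e+13 J/mol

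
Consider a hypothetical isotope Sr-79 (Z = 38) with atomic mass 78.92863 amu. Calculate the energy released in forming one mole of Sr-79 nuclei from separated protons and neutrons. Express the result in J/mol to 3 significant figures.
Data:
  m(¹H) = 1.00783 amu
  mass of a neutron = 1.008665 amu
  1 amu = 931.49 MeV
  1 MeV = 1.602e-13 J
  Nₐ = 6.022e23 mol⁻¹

6.51e+13 J/mol

Total constituent mass: 38 × 1.00783 + 41 × 1.008665 = 79.652805 amu
Δm = 79.652805 − 78.92863 = 0.724175 amu
Binding energy = Δm·c² = 0.724175 × 931.49 MeV/amu = 674.562 MeV
Per nucleus in joules: 674.562 MeV × 1.602e-13 J/MeV = 1.0806e-10 J
Per mole: 1.0806e-10 J × 6.022e23 mol⁻¹ = 6.5074e+13 J/mol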